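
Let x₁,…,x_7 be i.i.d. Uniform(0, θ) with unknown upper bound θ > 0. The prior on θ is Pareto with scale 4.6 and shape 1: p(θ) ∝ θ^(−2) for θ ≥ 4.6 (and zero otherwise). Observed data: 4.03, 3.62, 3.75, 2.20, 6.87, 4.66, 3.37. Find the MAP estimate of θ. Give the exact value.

The Uniform(0, θ) likelihood is θ^(−n) for θ ≥ max(xᵢ), zero otherwise. Here max(xᵢ) = 6.87.
Posterior ∝ θ^(−2) · θ^(−7) = θ^(−9) on θ ≥ max(4.6, 6.87) = 6.87.
This density is strictly decreasing in θ, so the posterior mode lies at the lower boundary of the support.

θ̂_MAP = 6.87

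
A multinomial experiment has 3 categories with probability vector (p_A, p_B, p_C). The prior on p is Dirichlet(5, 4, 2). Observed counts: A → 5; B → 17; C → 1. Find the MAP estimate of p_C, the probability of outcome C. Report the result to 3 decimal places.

The posterior is Dirichlet(αᵢ + nᵢ) = Dirichlet(10, 21, 3).
For a Dirichlet(a₁,…,a_K) with all aᵢ > 1, the mode has j-th component (aⱼ − 1)/(Σaᵢ − K).
Here Σaᵢ = 34 and K = 3, so p_C = (3 − 1)/(34 − 3) = 2/31 ≈ 0.065.

MAP estimate of p_C = 0.065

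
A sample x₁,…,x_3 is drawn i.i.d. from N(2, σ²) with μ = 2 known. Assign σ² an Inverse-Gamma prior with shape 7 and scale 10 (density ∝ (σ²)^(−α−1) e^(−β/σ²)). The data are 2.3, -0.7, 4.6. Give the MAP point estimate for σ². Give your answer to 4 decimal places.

σ̂²_MAP = 1.7968

Sum of squared deviations about the known mean: SS = (2.3−2)² + (-0.7−2)² + (4.6−2)² = 14.14.
The Normal likelihood contributes (σ²)^(−n/2) exp(−SS/(2σ²)), so the posterior is Inverse-Gamma(α + n/2, β + SS/2) = Inverse-Gamma(8.5, 17.07).
The mode of Inverse-Gamma(a, b) is b/(a+1) = 17.07/9.5 ≈ 1.7968.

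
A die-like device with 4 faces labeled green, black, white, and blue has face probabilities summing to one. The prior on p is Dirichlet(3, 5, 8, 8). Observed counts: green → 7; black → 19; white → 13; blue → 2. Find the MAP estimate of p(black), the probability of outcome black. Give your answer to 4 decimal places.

The posterior is Dirichlet(αᵢ + nᵢ) = Dirichlet(10, 24, 21, 10).
For a Dirichlet(a₁,…,a_K) with all aᵢ > 1, the mode has j-th component (aⱼ − 1)/(Σaᵢ − K).
Here Σaᵢ = 65 and K = 4, so p(black) = (24 − 1)/(65 − 4) = 23/61 ≈ 0.3770.

MAP estimate of p(black) = 0.3770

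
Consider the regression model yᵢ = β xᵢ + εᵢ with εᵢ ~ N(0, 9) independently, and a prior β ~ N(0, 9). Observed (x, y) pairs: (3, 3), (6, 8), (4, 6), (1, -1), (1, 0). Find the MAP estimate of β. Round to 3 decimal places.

β̂_MAP = 1.250

log p(β | y) = −Σ(yᵢ − βxᵢ)²/(2·9) − β²/(2·9) + const.
Setting the derivative to zero: Σxᵢ(yᵢ − βxᵢ)/9 − β/9 = 0, so β = Σxᵢyᵢ / (Σxᵢ² + σ²/τ²).
Σxᵢyᵢ = 3·3 + 6·8 + 4·6 + 1·(-1) + 1·0 = 80; Σxᵢ² = 63; σ²/τ² = 1.
β̂_MAP = 80 / (63 + 1) = 80/64 ≈ 1.250.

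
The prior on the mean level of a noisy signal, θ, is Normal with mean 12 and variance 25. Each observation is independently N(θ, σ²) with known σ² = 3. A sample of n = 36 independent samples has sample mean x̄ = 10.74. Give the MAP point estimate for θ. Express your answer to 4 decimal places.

n = 36, x̄ = 10.74.
For a Normal prior and Normal likelihood with known variance, the posterior is Normal; its mode equals its mean, the precision-weighted average.
Prior precision 1/σ₀² = 1/25 = 0.04; data precision n/σ² = 36/3 = 12.
θ̂ = (0.04·12 + 12·10.74) / (0.04 + 12) = 129.36/12.04 = 462/43 ≈ 10.7442.

θ̂_MAP = 10.7442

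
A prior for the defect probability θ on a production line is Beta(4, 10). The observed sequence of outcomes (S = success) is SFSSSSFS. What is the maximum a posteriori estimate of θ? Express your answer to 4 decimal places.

Prior: Beta(4, 10).
Data: 6 successes in 8 trials (from the sequence). The binomial likelihood contributes θ^6(1−θ)^2, so the posterior is Beta(4+6, 10+2) = Beta(10, 12).
For Beta(a, b) with a, b > 1 the mode is (a−1)/(a+b−2) = 9/20 ≈ 0.4500.

θ̂_MAP = 0.4500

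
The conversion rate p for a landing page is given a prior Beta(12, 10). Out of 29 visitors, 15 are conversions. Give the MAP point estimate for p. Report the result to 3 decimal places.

p̂_MAP = 0.531

Prior: Beta(12, 10).
Data: 15 successes in 29 trials. The binomial likelihood contributes p^15(1−p)^14, so the posterior is Beta(12+15, 10+14) = Beta(27, 24).
For Beta(a, b) with a, b > 1 the mode is (a−1)/(a+b−2) = 26/49 ≈ 0.531.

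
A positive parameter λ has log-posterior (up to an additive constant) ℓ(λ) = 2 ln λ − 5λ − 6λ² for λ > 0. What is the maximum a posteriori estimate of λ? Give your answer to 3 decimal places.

λ̂_MAP = 0.250

ℓ'(λ) = 2/λ − 5 − 12λ. Setting this to zero and multiplying by λ: 12λ² + 5λ − 2 = 0.
λ = (−5 + √(5² + 4·12·2)) / (2·12) = (−5 + √121) / 24 = (−5 + 11)/24 = 1/4.
ℓ''(λ) = −2/λ² − 12 < 0, confirming a maximum.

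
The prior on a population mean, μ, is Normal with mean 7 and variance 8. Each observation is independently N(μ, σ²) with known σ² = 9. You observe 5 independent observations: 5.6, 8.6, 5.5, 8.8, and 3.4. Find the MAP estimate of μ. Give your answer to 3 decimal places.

μ̂_MAP = 6.494

n = 5; x̄ = (5.6 + 8.6 + 5.5 + 8.8 + 3.4)/5 = 31.9/5 = 6.38.
For a Normal prior and Normal likelihood with known variance, the posterior is Normal; its mode equals its mean, the precision-weighted average.
Prior precision 1/σ₀² = 1/8 = 0.125; data precision n/σ² = 5/9.
μ̂ = (0.125·7 + (5/9)·6.38) / (0.125 + 5/9) = (1591/360)/(49/72) = 1591/245 ≈ 6.494.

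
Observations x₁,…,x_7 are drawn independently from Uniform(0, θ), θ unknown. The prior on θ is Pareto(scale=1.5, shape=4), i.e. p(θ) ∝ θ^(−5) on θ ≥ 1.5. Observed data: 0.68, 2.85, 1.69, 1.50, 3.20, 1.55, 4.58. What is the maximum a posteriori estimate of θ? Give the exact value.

θ̂_MAP = 4.58

The Uniform(0, θ) likelihood is θ^(−n) for θ ≥ max(xᵢ), zero otherwise. Here max(xᵢ) = 4.58.
Posterior ∝ θ^(−5) · θ^(−7) = θ^(−12) on θ ≥ max(1.5, 4.58) = 4.58.
This density is strictly decreasing in θ, so the posterior mode lies at the lower boundary of the support.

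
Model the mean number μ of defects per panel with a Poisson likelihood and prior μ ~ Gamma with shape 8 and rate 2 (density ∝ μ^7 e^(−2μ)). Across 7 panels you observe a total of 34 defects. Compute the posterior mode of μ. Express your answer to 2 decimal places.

μ̂_MAP = 4.56

Σxᵢ = 34, n = 7.
Posterior ∝ μ^7e^(−2μ) · μ^34e^(−7μ) = μ^41e^(−9μ), i.e. Gamma(shape=42, rate=9).
The mode of a Gamma(a, b) with a ≥ 1 (shape–rate) is (a−1)/b = 41/9 ≈ 4.56.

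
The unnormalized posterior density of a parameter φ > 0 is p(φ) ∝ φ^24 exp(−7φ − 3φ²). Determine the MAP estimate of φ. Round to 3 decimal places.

φ̂_MAP = 1.500

ℓ'(φ) = 24/φ − 7 − 6φ. Setting this to zero and multiplying by φ: 6φ² + 7φ − 24 = 0.
φ = (−7 + √(7² + 4·6·24)) / (2·6) = (−7 + √625) / 12 = (−7 + 25)/12 = 3/2.
ℓ''(φ) = −24/φ² − 6 < 0, confirming a maximum.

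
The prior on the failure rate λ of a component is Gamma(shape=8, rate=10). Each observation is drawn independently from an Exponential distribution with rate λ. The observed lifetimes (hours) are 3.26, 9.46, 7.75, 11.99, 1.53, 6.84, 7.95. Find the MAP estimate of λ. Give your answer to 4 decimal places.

The Exponential(rate=λ) likelihood is ∝ λ^n e^(−λΣtᵢ). Here n = 7 and Σtᵢ = 3.26 + 9.46 + 7.75 + 11.99 + 1.53 + 6.84 + 7.95 = 48.78.
Posterior ∝ λ^7e^(−10λ) · λ^7e^(−48.78λ) = λ^14e^(−58.78λ), i.e. Gamma(15, 58.78).
Mode = (a−1)/b = 14/58.78 ≈ 0.2382.

λ̂_MAP = 0.2382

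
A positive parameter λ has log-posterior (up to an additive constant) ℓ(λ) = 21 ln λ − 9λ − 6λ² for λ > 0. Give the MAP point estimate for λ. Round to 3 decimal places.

λ̂_MAP = 1.000

ℓ'(λ) = 21/λ − 9 − 12λ. Setting this to zero and multiplying by λ: 12λ² + 9λ − 21 = 0.
λ = (−9 + √(9² + 4·12·21)) / (2·12) = (−9 + √1089) / 24 = (−9 + 33)/24 = 1.
ℓ''(λ) = −21/λ² − 12 < 0, confirming a maximum.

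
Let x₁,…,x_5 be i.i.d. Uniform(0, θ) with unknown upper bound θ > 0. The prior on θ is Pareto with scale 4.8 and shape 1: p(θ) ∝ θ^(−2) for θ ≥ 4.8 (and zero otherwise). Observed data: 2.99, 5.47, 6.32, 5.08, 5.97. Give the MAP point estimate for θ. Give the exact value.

The Uniform(0, θ) likelihood is θ^(−n) for θ ≥ max(xᵢ), zero otherwise. Here max(xᵢ) = 6.32.
Posterior ∝ θ^(−2) · θ^(−5) = θ^(−7) on θ ≥ max(4.8, 6.32) = 6.32.
This density is strictly decreasing in θ, so the posterior mode lies at the lower boundary of the support.

θ̂_MAP = 6.32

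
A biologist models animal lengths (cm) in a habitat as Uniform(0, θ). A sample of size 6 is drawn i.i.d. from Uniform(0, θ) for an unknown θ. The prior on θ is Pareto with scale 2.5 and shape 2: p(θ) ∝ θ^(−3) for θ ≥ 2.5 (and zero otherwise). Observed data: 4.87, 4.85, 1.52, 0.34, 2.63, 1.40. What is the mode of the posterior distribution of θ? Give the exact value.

The Uniform(0, θ) likelihood is θ^(−n) for θ ≥ max(xᵢ), zero otherwise. Here max(xᵢ) = 4.87.
Posterior ∝ θ^(−3) · θ^(−6) = θ^(−9) on θ ≥ max(2.5, 4.87) = 4.87.
This density is strictly decreasing in θ, so the posterior mode lies at the lower boundary of the support.

θ̂_MAP = 4.87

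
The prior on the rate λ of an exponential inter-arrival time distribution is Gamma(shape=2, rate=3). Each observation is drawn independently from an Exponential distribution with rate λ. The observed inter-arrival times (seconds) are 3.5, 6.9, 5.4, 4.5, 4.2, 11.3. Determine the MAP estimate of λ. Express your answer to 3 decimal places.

The Exponential(rate=λ) likelihood is ∝ λ^n e^(−λΣtᵢ). Here n = 6 and Σtᵢ = 3.5 + 6.9 + 5.4 + 4.5 + 4.2 + 11.3 = 35.8.
Posterior ∝ λe^(−3λ) · λ^6e^(−35.8λ) = λ^7e^(−38.8λ), i.e. Gamma(8, 38.8).
Mode = (a−1)/b = 7/38.8 ≈ 0.180.

λ̂_MAP = 0.180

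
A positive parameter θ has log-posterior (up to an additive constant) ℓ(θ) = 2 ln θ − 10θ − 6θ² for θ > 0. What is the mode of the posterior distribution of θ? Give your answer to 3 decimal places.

ℓ'(θ) = 2/θ − 10 − 12θ. Setting this to zero and multiplying by θ: 12θ² + 10θ − 2 = 0.
θ = (−10 + √(10² + 4·12·2)) / (2·12) = (−10 + √196) / 24 = (−10 + 14)/24 = 1/6.
ℓ''(θ) = −2/θ² − 12 < 0, confirming a maximum.

θ̂_MAP = 0.167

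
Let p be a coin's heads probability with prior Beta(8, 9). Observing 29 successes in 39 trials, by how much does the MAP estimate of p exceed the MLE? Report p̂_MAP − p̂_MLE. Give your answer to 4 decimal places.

MAP − MLE = -0.0769

Posterior is Beta(37, 19); MAP = (37−1)/(56−2) = 36/54 ≈ 0.66667.
MLE ignores the prior: p̂_MLE = k/n = 29/39 ≈ 0.74359.
Difference = 36/54 − 29/39 = -1/13 ≈ -0.0769.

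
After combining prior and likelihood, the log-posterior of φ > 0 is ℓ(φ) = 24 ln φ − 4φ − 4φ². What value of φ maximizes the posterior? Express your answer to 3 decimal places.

φ̂_MAP = 1.500

ℓ'(φ) = 24/φ − 4 − 8φ. Setting this to zero and multiplying by φ: 8φ² + 4φ − 24 = 0.
φ = (−4 + √(4² + 4·8·24)) / (2·8) = (−4 + √784) / 16 = (−4 + 28)/16 = 3/2.
ℓ''(φ) = −24/φ² − 8 < 0, confirming a maximum.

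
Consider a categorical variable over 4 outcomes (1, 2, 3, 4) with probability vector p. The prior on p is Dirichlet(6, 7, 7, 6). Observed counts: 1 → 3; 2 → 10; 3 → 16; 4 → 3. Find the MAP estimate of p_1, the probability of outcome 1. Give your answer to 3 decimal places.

MAP estimate: 0.148

The posterior is Dirichlet(αᵢ + nᵢ) = Dirichlet(9, 17, 23, 9).
For a Dirichlet(a₁,…,a_K) with all aᵢ > 1, the mode has j-th component (aⱼ − 1)/(Σaᵢ − K).
Here Σaᵢ = 58 and K = 4, so p_1 = (9 − 1)/(58 − 4) = 8/54 ≈ 0.148.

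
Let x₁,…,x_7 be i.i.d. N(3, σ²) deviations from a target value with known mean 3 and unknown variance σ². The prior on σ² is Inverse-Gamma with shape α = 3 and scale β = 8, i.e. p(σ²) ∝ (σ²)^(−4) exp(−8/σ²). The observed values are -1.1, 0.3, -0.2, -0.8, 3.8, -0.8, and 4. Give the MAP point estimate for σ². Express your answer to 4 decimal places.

Sum of squared deviations about the known mean: SS = (-1.1−3)² + (0.3−3)² + (-0.2−3)² + (-0.8−3)² + (3.8−3)² + (-0.8−3)² + (4−3)² = 64.86.
The Normal likelihood contributes (σ²)^(−n/2) exp(−SS/(2σ²)), so the posterior is Inverse-Gamma(α + n/2, β + SS/2) = Inverse-Gamma(6.5, 40.43).
The mode of Inverse-Gamma(a, b) is b/(a+1) = 40.43/7.5 ≈ 5.3907.

σ̂²_MAP = 5.3907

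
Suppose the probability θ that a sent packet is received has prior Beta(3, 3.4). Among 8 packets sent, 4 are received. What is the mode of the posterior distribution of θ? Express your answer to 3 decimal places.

θ̂_MAP = 0.484

Prior: Beta(3, 3.4).
Data: 4 successes in 8 trials. The binomial likelihood contributes θ^4(1−θ)^4, so the posterior is Beta(3+4, 3.4+4) = Beta(7, 7.4).
For Beta(a, b) with a, b > 1 the mode is (a−1)/(a+b−2) = 6/12.4 ≈ 0.484.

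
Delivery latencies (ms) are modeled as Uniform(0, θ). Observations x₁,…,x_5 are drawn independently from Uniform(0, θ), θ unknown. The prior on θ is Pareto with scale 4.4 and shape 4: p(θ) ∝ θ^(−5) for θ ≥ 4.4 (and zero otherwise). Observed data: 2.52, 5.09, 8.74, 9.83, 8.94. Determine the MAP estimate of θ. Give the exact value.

The Uniform(0, θ) likelihood is θ^(−n) for θ ≥ max(xᵢ), zero otherwise. Here max(xᵢ) = 9.83.
Posterior ∝ θ^(−5) · θ^(−5) = θ^(−10) on θ ≥ max(4.4, 9.83) = 9.83.
This density is strictly decreasing in θ, so the posterior mode lies at the lower boundary of the support.

θ̂_MAP = 9.83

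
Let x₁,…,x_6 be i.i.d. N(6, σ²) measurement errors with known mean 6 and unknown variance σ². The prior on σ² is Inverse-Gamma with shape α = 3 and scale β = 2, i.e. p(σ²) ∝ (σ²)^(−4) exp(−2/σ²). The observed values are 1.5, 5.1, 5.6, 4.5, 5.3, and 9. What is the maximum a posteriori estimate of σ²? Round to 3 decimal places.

Sum of squared deviations about the known mean: SS = (1.5−6)² + (5.1−6)² + (5.6−6)² + (4.5−6)² + (5.3−6)² + (9−6)² = 32.96.
The Normal likelihood contributes (σ²)^(−n/2) exp(−SS/(2σ²)), so the posterior is Inverse-Gamma(α + n/2, β + SS/2) = Inverse-Gamma(6, 18.48).
The mode of Inverse-Gamma(a, b) is b/(a+1) = 18.48/7 ≈ 2.640.

σ̂²_MAP = 2.640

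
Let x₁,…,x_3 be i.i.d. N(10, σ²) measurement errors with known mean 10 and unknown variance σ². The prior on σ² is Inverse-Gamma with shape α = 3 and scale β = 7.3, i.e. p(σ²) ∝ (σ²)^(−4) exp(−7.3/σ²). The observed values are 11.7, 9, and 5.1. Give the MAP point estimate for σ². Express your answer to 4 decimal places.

Sum of squared deviations about the known mean: SS = (11.7−10)² + (9−10)² + (5.1−10)² = 27.9.
The Normal likelihood contributes (σ²)^(−n/2) exp(−SS/(2σ²)), so the posterior is Inverse-Gamma(α + n/2, β + SS/2) = Inverse-Gamma(4.5, 21.25).
The mode of Inverse-Gamma(a, b) is b/(a+1) = 21.25/5.5 ≈ 3.8636.

σ̂²_MAP = 3.8636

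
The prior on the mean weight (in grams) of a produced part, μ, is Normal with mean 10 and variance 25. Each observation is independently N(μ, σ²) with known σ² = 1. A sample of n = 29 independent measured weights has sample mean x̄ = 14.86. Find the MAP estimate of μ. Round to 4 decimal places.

μ̂_MAP = 14.8533

n = 29, x̄ = 14.86.
For a Normal prior and Normal likelihood with known variance, the posterior is Normal; its mode equals its mean, the precision-weighted average.
Prior precision 1/σ₀² = 1/25 = 0.04; data precision n/σ² = 29/1 = 29.
μ̂ = (0.04·10 + 29·14.86) / (0.04 + 29) = 431.34/29.04 = 7189/484 ≈ 14.8533.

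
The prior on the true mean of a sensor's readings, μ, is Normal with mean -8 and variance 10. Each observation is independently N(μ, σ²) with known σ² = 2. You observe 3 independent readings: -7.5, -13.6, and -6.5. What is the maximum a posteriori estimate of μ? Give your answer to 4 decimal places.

μ̂_MAP = -9.1250

n = 3; x̄ = ((-7.5) + (-13.6) + (-6.5))/3 = -27.6/3 = -9.2.
For a Normal prior and Normal likelihood with known variance, the posterior is Normal; its mode equals its mean, the precision-weighted average.
Prior precision 1/σ₀² = 1/10 = 0.1; data precision n/σ² = 3/2 = 1.5.
μ̂ = (0.1·(-8) + 1.5·(-9.2)) / (0.1 + 1.5) = (-14.6)/1.6 = -9.1250.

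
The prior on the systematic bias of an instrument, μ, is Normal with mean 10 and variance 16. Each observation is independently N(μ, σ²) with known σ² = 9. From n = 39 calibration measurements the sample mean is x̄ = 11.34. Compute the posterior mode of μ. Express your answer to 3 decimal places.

n = 39, x̄ = 11.34.
For a Normal prior and Normal likelihood with known variance, the posterior is Normal; its mode equals its mean, the precision-weighted average.
Prior precision 1/σ₀² = 1/16 = 0.0625; data precision n/σ² = 39/9 = 13/3.
μ̂ = (0.0625·10 + (13/3)·11.34) / (0.0625 + 13/3) = 49.765/(211/48) = 59718/5275 ≈ 11.321.

μ̂_MAP = 11.321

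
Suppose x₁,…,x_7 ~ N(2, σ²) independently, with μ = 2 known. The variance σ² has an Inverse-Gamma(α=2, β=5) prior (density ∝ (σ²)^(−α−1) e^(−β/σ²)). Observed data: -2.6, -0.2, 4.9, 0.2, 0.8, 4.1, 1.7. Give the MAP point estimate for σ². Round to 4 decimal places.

Sum of squared deviations about the known mean: SS = (-2.6−2)² + (-0.2−2)² + (4.9−2)² + (0.2−2)² + (0.8−2)² + (4.1−2)² + (1.7−2)² = 43.59.
The Normal likelihood contributes (σ²)^(−n/2) exp(−SS/(2σ²)), so the posterior is Inverse-Gamma(α + n/2, β + SS/2) = Inverse-Gamma(5.5, 26.795).
The mode of Inverse-Gamma(a, b) is b/(a+1) = 26.795/6.5 ≈ 4.1223.

σ̂²_MAP = 4.1223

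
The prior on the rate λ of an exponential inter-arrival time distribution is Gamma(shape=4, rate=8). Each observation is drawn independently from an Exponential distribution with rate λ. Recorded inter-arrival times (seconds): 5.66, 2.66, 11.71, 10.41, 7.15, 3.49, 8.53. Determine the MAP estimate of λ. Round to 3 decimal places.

The Exponential(rate=λ) likelihood is ∝ λ^n e^(−λΣtᵢ). Here n = 7 and Σtᵢ = 5.66 + 2.66 + 11.71 + 10.41 + 7.15 + 3.49 + 8.53 = 49.61.
Posterior ∝ λ^3e^(−8λ) · λ^7e^(−49.61λ) = λ^10e^(−57.61λ), i.e. Gamma(11, 57.61).
Mode = (a−1)/b = 10/57.61 ≈ 0.174.

λ̂_MAP = 0.174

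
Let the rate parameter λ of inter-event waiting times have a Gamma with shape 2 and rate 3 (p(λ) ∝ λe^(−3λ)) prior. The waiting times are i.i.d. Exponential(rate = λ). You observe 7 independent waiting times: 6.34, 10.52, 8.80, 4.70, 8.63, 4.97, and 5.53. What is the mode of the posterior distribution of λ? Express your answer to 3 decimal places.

The Exponential(rate=λ) likelihood is ∝ λ^n e^(−λΣtᵢ). Here n = 7 and Σtᵢ = 6.34 + 10.52 + 8.80 + 4.70 + 8.63 + 4.97 + 5.53 = 49.49.
Posterior ∝ λe^(−3λ) · λ^7e^(−49.49λ) = λ^8e^(−52.49λ), i.e. Gamma(9, 52.49).
Mode = (a−1)/b = 8/52.49 ≈ 0.152.

λ̂_MAP = 0.152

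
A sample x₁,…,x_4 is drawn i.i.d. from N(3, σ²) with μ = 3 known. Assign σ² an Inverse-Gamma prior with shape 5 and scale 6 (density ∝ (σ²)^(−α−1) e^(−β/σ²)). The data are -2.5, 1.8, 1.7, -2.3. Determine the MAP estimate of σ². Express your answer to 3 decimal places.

σ̂²_MAP = 4.592

Sum of squared deviations about the known mean: SS = (-2.5−3)² + (1.8−3)² + (1.7−3)² + (-2.3−3)² = 61.47.
The Normal likelihood contributes (σ²)^(−n/2) exp(−SS/(2σ²)), so the posterior is Inverse-Gamma(α + n/2, β + SS/2) = Inverse-Gamma(7, 36.735).
The mode of Inverse-Gamma(a, b) is b/(a+1) = 36.735/8 ≈ 4.592.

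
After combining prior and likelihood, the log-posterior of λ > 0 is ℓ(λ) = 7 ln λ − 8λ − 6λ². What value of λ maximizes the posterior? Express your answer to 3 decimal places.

λ̂_MAP = 0.500

ℓ'(λ) = 7/λ − 8 − 12λ. Setting this to zero and multiplying by λ: 12λ² + 8λ − 7 = 0.
λ = (−8 + √(8² + 4·12·7)) / (2·12) = (−8 + √400) / 24 = (−8 + 20)/24 = 1/2.
ℓ''(λ) = −7/λ² − 12 < 0, confirming a maximum.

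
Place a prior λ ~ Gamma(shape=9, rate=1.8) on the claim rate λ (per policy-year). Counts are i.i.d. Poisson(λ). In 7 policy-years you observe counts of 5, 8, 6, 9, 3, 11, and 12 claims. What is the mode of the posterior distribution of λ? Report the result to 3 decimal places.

λ̂_MAP = 7.045

Σxᵢ = 5+8+6+9+3+11+12 = 54, with n = 7.
Posterior ∝ λ^8e^(−1.8λ) · λ^54e^(−7λ) = λ^62e^(−8.8λ), i.e. Gamma(shape=63, rate=8.8).
The mode of a Gamma(a, b) with a ≥ 1 (shape–rate) is (a−1)/b = 62/8.8 ≈ 7.045.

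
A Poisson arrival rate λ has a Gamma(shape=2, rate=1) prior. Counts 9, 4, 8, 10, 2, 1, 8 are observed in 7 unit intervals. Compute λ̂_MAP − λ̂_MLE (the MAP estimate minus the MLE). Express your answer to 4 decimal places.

MAP − MLE = -0.6250

Σxᵢ = 42. Posterior is Gamma(44, 8); MAP = (44−1)/8 = 43/8 ≈ 5.37500.
MLE = x̄ = 42/7 ≈ 6.00000.
Difference = 43/8 − 42/7 = -5/8 ≈ -0.6250.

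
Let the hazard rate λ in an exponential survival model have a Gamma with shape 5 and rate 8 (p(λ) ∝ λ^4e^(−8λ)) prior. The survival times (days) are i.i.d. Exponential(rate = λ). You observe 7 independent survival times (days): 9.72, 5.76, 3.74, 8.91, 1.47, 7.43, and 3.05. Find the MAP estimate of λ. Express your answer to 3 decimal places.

λ̂_MAP = 0.229

The Exponential(rate=λ) likelihood is ∝ λ^n e^(−λΣtᵢ). Here n = 7 and Σtᵢ = 9.72 + 5.76 + 3.74 + 8.91 + 1.47 + 7.43 + 3.05 = 40.08.
Posterior ∝ λ^4e^(−8λ) · λ^7e^(−40.08λ) = λ^11e^(−48.08λ), i.e. Gamma(12, 48.08).
Mode = (a−1)/b = 11/48.08 ≈ 0.229.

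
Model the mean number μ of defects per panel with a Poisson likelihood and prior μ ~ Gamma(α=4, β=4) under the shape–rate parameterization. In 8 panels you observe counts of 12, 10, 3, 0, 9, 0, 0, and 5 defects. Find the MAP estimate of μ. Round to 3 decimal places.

μ̂_MAP = 3.500

Σxᵢ = 12+10+3+0+9+0+0+5 = 39, with n = 8.
Posterior ∝ μ^3e^(−4μ) · μ^39e^(−8μ) = μ^42e^(−12μ), i.e. Gamma(shape=43, rate=12).
The mode of a Gamma(a, b) with a ≥ 1 (shape–rate) is (a−1)/b = 42/12 ≈ 3.500.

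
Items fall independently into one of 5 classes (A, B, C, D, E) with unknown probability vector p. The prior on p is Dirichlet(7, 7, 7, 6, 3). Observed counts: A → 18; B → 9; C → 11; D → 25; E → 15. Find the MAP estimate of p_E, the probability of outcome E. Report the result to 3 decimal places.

The posterior is Dirichlet(αᵢ + nᵢ) = Dirichlet(25, 16, 18, 31, 18).
For a Dirichlet(a₁,…,a_K) with all aᵢ > 1, the mode has j-th component (aⱼ − 1)/(Σaᵢ − K).
Here Σaᵢ = 108 and K = 5, so p_E = (18 − 1)/(108 − 5) = 17/103 ≈ 0.165.

MAP estimate of p_E = 0.165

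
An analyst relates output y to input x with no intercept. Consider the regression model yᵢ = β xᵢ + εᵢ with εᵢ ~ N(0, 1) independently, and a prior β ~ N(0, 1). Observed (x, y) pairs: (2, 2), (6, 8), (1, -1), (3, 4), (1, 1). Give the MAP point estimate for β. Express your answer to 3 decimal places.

log p(β | y) = −Σ(yᵢ − βxᵢ)²/(2·1) − β²/(2·1) + const.
Setting the derivative to zero: Σxᵢ(yᵢ − βxᵢ)/1 − β/1 = 0, so β = Σxᵢyᵢ / (Σxᵢ² + σ²/τ²).
Σxᵢyᵢ = 2·2 + 6·8 + 1·(-1) + 3·4 + 1·1 = 64; Σxᵢ² = 51; σ²/τ² = 1.
β̂_MAP = 64 / (51 + 1) = 64/52 ≈ 1.231.

β̂_MAP = 1.231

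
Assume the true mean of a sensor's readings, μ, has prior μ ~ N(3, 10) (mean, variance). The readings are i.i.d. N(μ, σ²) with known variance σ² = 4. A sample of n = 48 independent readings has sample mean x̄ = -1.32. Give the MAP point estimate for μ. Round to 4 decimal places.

n = 48, x̄ = -1.32.
For a Normal prior and Normal likelihood with known variance, the posterior is Normal; its mode equals its mean, the precision-weighted average.
Prior precision 1/σ₀² = 1/10 = 0.1; data precision n/σ² = 48/4 = 12.
μ̂ = (0.1·3 + 12·(-1.32)) / (0.1 + 12) = (-15.54)/12.1 = -777/605 ≈ -1.2843.

μ̂_MAP = -1.2843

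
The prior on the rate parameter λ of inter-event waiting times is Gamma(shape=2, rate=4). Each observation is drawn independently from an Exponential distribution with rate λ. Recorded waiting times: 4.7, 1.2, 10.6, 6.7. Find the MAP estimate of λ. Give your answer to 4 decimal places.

The Exponential(rate=λ) likelihood is ∝ λ^n e^(−λΣtᵢ). Here n = 4 and Σtᵢ = 4.7 + 1.2 + 10.6 + 6.7 = 23.2.
Posterior ∝ λe^(−4λ) · λ^4e^(−23.2λ) = λ^5e^(−27.2λ), i.e. Gamma(6, 27.2).
Mode = (a−1)/b = 5/27.2 ≈ 0.1838.

λ̂_MAP = 0.1838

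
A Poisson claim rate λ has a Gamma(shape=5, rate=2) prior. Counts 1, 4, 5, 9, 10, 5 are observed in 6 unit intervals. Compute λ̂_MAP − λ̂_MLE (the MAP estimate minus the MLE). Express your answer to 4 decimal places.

Σxᵢ = 34. Posterior is Gamma(39, 8); MAP = (39−1)/8 = 38/8 ≈ 4.75000.
MLE = x̄ = 34/6 ≈ 5.66667.
Difference = 38/8 − 34/6 = -11/12 ≈ -0.9167.

MAP − MLE = -0.9167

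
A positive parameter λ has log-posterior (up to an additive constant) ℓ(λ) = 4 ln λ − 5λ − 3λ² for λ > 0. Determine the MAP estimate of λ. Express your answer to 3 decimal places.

λ̂_MAP = 0.500

ℓ'(λ) = 4/λ − 5 − 6λ. Setting this to zero and multiplying by λ: 6λ² + 5λ − 4 = 0.
λ = (−5 + √(5² + 4·6·4)) / (2·6) = (−5 + √121) / 12 = (−5 + 11)/12 = 1/2.
ℓ''(λ) = −4/λ² − 6 < 0, confirming a maximum.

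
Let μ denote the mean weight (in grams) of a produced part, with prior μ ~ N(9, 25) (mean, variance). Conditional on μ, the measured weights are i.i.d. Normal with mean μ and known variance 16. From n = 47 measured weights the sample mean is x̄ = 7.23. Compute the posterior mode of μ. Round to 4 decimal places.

μ̂_MAP = 7.2538

n = 47, x̄ = 7.23.
For a Normal prior and Normal likelihood with known variance, the posterior is Normal; its mode equals its mean, the precision-weighted average.
Prior precision 1/σ₀² = 1/25 = 0.04; data precision n/σ² = 47/16 = 2.9375.
μ̂ = (0.04·9 + 2.9375·7.23) / (0.04 + 2.9375) = 21.598125/2.9775 = 11519/1588 ≈ 7.2538.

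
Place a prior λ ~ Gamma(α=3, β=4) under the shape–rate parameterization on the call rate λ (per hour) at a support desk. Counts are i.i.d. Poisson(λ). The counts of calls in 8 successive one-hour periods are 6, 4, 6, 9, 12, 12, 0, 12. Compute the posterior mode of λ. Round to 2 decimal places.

λ̂_MAP = 5.25

Σxᵢ = 6+4+6+9+12+12+0+12 = 61, with n = 8.
Posterior ∝ λ^2e^(−4λ) · λ^61e^(−8λ) = λ^63e^(−12λ), i.e. Gamma(shape=64, rate=12).
The mode of a Gamma(a, b) with a ≥ 1 (shape–rate) is (a−1)/b = 63/12 ≈ 5.25.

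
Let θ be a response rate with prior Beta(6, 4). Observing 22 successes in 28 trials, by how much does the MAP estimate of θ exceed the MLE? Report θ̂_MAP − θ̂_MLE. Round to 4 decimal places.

MAP − MLE = -0.0357

Posterior is Beta(28, 10); MAP = (28−1)/(38−2) = 27/36 ≈ 0.75000.
MLE ignores the prior: θ̂_MLE = k/n = 22/28 ≈ 0.78571.
Difference = 27/36 − 22/28 = -1/28 ≈ -0.0357.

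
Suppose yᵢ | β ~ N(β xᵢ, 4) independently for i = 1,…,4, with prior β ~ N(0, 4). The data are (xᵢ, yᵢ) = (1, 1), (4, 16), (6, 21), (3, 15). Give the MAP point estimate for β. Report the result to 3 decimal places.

β̂_MAP = 3.746

log p(β | y) = −Σ(yᵢ − βxᵢ)²/(2·4) − β²/(2·4) + const.
Setting the derivative to zero: Σxᵢ(yᵢ − βxᵢ)/4 − β/4 = 0, so β = Σxᵢyᵢ / (Σxᵢ² + σ²/τ²).
Σxᵢyᵢ = 1·1 + 4·16 + 6·21 + 3·15 = 236; Σxᵢ² = 62; σ²/τ² = 1.
β̂_MAP = 236 / (62 + 1) = 236/63 ≈ 3.746.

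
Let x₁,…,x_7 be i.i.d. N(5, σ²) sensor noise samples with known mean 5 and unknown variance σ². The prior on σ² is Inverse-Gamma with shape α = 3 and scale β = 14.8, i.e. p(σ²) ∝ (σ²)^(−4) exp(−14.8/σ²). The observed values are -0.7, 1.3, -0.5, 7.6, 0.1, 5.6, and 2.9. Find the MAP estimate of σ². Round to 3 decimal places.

σ̂²_MAP = 9.438

Sum of squared deviations about the known mean: SS = (-0.7−5)² + (1.3−5)² + (-0.5−5)² + (7.6−5)² + (0.1−5)² + (5.6−5)² + (2.9−5)² = 111.97.
The Normal likelihood contributes (σ²)^(−n/2) exp(−SS/(2σ²)), so the posterior is Inverse-Gamma(α + n/2, β + SS/2) = Inverse-Gamma(6.5, 70.785).
The mode of Inverse-Gamma(a, b) is b/(a+1) = 70.785/7.5 ≈ 9.438.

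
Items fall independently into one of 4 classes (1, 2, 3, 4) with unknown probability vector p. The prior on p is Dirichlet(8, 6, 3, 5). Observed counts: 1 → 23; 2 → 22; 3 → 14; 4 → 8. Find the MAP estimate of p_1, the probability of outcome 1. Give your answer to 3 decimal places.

MAP estimate: 0.353

The posterior is Dirichlet(αᵢ + nᵢ) = Dirichlet(31, 28, 17, 13).
For a Dirichlet(a₁,…,a_K) with all aᵢ > 1, the mode has j-th component (aⱼ − 1)/(Σaᵢ − K).
Here Σaᵢ = 89 and K = 4, so p_1 = (31 − 1)/(89 − 4) = 30/85 ≈ 0.353.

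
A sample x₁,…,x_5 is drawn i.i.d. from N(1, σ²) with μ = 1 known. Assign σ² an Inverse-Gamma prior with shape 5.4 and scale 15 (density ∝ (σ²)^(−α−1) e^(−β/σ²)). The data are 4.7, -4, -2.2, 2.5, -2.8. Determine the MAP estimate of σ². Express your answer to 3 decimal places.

Sum of squared deviations about the known mean: SS = (4.7−1)² + (-4−1)² + (-2.2−1)² + (2.5−1)² + (-2.8−1)² = 65.62.
The Normal likelihood contributes (σ²)^(−n/2) exp(−SS/(2σ²)), so the posterior is Inverse-Gamma(α + n/2, β + SS/2) = Inverse-Gamma(7.9, 47.81).
The mode of Inverse-Gamma(a, b) is b/(a+1) = 47.81/8.9 ≈ 5.372.

σ̂²_MAP = 5.372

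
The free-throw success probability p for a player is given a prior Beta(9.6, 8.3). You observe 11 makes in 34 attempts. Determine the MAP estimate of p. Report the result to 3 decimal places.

p̂_MAP = 0.393

Prior: Beta(9.6, 8.3).
Data: 11 successes in 34 trials. The binomial likelihood contributes p^11(1−p)^23, so the posterior is Beta(9.6+11, 8.3+23) = Beta(20.6, 31.3).
For Beta(a, b) with a, b > 1 the mode is (a−1)/(a+b−2) = 19.6/49.9 ≈ 0.393.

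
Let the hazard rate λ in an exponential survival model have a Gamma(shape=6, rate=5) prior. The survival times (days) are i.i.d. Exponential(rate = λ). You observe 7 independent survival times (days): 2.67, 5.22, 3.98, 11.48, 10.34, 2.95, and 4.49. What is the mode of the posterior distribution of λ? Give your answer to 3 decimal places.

The Exponential(rate=λ) likelihood is ∝ λ^n e^(−λΣtᵢ). Here n = 7 and Σtᵢ = 2.67 + 5.22 + 3.98 + 11.48 + 10.34 + 2.95 + 4.49 = 41.13.
Posterior ∝ λ^5e^(−5λ) · λ^7e^(−41.13λ) = λ^12e^(−46.13λ), i.e. Gamma(13, 46.13).
Mode = (a−1)/b = 12/46.13 ≈ 0.260.

λ̂_MAP = 0.260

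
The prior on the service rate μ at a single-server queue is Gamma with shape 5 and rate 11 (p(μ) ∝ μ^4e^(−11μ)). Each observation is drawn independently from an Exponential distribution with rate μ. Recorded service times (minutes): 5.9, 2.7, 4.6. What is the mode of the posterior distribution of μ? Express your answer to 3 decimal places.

The Exponential(rate=μ) likelihood is ∝ μ^n e^(−μΣtᵢ). Here n = 3 and Σtᵢ = 5.9 + 2.7 + 4.6 = 13.2.
Posterior ∝ μ^4e^(−11μ) · μ^3e^(−13.2μ) = μ^7e^(−24.2μ), i.e. Gamma(8, 24.2).
Mode = (a−1)/b = 7/24.2 ≈ 0.289.

μ̂_MAP = 0.289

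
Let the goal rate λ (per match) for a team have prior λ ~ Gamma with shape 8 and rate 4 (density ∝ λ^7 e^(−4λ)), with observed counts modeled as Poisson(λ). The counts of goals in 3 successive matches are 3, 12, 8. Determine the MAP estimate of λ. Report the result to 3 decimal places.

Σxᵢ = 3+12+8 = 23, with n = 3.
Posterior ∝ λ^7e^(−4λ) · λ^23e^(−3λ) = λ^30e^(−7λ), i.e. Gamma(shape=31, rate=7).
The mode of a Gamma(a, b) with a ≥ 1 (shape–rate) is (a−1)/b = 30/7 ≈ 4.286.

λ̂_MAP = 4.286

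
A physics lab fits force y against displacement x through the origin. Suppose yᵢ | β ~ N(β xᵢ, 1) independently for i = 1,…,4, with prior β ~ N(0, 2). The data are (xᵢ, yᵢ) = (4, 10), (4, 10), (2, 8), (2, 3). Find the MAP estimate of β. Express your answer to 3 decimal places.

log p(β | y) = −Σ(yᵢ − βxᵢ)²/(2·1) − β²/(2·2) + const.
Setting the derivative to zero: Σxᵢ(yᵢ − βxᵢ)/1 − β/2 = 0, so β = Σxᵢyᵢ / (Σxᵢ² + σ²/τ²).
Σxᵢyᵢ = 4·10 + 4·10 + 2·8 + 2·3 = 102; Σxᵢ² = 40; σ²/τ² = 0.5.
β̂_MAP = 102 / (40 + 0.5) = 102/40.5 ≈ 2.519.

β̂_MAP = 2.519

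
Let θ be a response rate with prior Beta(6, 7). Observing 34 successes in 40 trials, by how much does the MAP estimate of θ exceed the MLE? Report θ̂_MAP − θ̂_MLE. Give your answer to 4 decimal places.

Posterior is Beta(40, 13); MAP = (40−1)/(53−2) = 39/51 ≈ 0.76471.
MLE ignores the prior: θ̂_MLE = k/n = 34/40 ≈ 0.85000.
Difference = 39/51 − 34/40 = -29/340 ≈ -0.0853.

MAP − MLE = -0.0853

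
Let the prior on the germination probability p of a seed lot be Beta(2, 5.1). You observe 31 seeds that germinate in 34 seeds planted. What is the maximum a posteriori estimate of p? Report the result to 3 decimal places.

p̂_MAP = 0.818

Prior: Beta(2, 5.1).
Data: 31 successes in 34 trials. The binomial likelihood contributes p^31(1−p)^3, so the posterior is Beta(2+31, 5.1+3) = Beta(33, 8.1).
For Beta(a, b) with a, b > 1 the mode is (a−1)/(a+b−2) = 32/39.1 ≈ 0.818.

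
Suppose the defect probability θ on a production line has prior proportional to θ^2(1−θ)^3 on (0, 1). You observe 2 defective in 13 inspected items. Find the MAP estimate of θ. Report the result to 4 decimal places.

θ̂_MAP = 0.2222

The prior density ∝ θ^2(1−θ)^3 is the kernel of Beta(3, 4).
Data: 2 successes in 13 trials. The binomial likelihood contributes θ^2(1−θ)^11, so the posterior is Beta(3+2, 4+11) = Beta(5, 15).
For Beta(a, b) with a, b > 1 the mode is (a−1)/(a+b−2) = 4/18 ≈ 0.2222.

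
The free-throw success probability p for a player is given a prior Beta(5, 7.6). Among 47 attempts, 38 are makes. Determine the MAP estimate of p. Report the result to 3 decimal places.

Prior: Beta(5, 7.6).
Data: 38 successes in 47 trials. The binomial likelihood contributes p^38(1−p)^9, so the posterior is Beta(5+38, 7.6+9) = Beta(43, 16.6).
For Beta(a, b) with a, b > 1 the mode is (a−1)/(a+b−2) = 42/57.6 ≈ 0.729.

p̂_MAP = 0.729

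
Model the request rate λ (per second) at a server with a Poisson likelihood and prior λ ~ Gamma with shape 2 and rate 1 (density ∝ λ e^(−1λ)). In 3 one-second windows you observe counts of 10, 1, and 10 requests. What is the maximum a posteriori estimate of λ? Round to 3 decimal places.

λ̂_MAP = 5.500

Σxᵢ = 10+1+10 = 21, with n = 3.
Posterior ∝ λe^(−1λ) · λ^21e^(−3λ) = λ^22e^(−4λ), i.e. Gamma(shape=23, rate=4).
The mode of a Gamma(a, b) with a ≥ 1 (shape–rate) is (a−1)/b = 22/4 ≈ 5.500.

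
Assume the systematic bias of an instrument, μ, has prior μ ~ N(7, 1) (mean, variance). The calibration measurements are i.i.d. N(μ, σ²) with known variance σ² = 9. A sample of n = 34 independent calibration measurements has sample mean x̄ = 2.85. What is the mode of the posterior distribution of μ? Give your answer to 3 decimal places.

μ̂_MAP = 3.719

n = 34, x̄ = 2.85.
For a Normal prior and Normal likelihood with known variance, the posterior is Normal; its mode equals its mean, the precision-weighted average.
Prior precision 1/σ₀² = 1/1 = 1; data precision n/σ² = 34/9.
μ̂ = (1·7 + (34/9)·2.85) / (1 + 34/9) = (533/30)/(43/9) = 1599/430 ≈ 3.719.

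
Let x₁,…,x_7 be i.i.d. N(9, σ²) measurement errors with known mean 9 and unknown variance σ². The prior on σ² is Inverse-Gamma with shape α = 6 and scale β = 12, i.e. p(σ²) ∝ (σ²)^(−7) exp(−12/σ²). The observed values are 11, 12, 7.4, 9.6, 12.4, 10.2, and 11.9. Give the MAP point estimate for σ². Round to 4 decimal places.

Sum of squared deviations about the known mean: SS = (11−9)² + (12−9)² + (7.4−9)² + (9.6−9)² + (12.4−9)² + (10.2−9)² + (11.9−9)² = 37.33.
The Normal likelihood contributes (σ²)^(−n/2) exp(−SS/(2σ²)), so the posterior is Inverse-Gamma(α + n/2, β + SS/2) = Inverse-Gamma(9.5, 30.665).
The mode of Inverse-Gamma(a, b) is b/(a+1) = 30.665/10.5 ≈ 2.9205.

σ̂²_MAP = 2.9205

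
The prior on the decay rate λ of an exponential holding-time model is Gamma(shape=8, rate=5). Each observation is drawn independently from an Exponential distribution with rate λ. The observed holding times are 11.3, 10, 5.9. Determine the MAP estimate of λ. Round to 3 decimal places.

The Exponential(rate=λ) likelihood is ∝ λ^n e^(−λΣtᵢ). Here n = 3 and Σtᵢ = 11.3 + 10 + 5.9 = 27.2.
Posterior ∝ λ^7e^(−5λ) · λ^3e^(−27.2λ) = λ^10e^(−32.2λ), i.e. Gamma(11, 32.2).
Mode = (a−1)/b = 10/32.2 ≈ 0.311.

λ̂_MAP = 0.311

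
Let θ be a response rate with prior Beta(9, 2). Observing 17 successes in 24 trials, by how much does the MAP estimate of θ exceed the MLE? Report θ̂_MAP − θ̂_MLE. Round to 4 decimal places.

Posterior is Beta(26, 9); MAP = (26−1)/(35−2) = 25/33 ≈ 0.75758.
MLE ignores the prior: θ̂_MLE = k/n = 17/24 ≈ 0.70833.
Difference = 25/33 − 17/24 = 13/264 ≈ 0.0492.

MAP − MLE = 0.0492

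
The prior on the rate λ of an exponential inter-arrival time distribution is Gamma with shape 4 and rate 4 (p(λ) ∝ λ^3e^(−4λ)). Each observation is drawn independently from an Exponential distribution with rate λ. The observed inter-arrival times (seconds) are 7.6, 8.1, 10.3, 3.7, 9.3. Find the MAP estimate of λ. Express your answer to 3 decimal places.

λ̂_MAP = 0.186

The Exponential(rate=λ) likelihood is ∝ λ^n e^(−λΣtᵢ). Here n = 5 and Σtᵢ = 7.6 + 8.1 + 10.3 + 3.7 + 9.3 = 39.
Posterior ∝ λ^3e^(−4λ) · λ^5e^(−39λ) = λ^8e^(−43λ), i.e. Gamma(9, 43).
Mode = (a−1)/b = 8/43 ≈ 0.186.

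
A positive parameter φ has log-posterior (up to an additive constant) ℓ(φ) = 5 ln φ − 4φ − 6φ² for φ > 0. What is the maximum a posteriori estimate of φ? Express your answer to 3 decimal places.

ℓ'(φ) = 5/φ − 4 − 12φ. Setting this to zero and multiplying by φ: 12φ² + 4φ − 5 = 0.
φ = (−4 + √(4² + 4·12·5)) / (2·12) = (−4 + √256) / 24 = (−4 + 16)/24 = 1/2.
ℓ''(φ) = −5/φ² − 12 < 0, confirming a maximum.

φ̂_MAP = 0.500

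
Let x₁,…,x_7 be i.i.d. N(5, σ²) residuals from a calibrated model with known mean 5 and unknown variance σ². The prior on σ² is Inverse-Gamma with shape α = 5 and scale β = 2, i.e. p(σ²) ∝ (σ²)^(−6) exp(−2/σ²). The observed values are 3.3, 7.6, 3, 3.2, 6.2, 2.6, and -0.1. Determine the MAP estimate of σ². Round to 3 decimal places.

σ̂²_MAP = 2.847

Sum of squared deviations about the known mean: SS = (3.3−5)² + (7.6−5)² + (3−5)² + (3.2−5)² + (6.2−5)² + (2.6−5)² + (-0.1−5)² = 50.1.
The Normal likelihood contributes (σ²)^(−n/2) exp(−SS/(2σ²)), so the posterior is Inverse-Gamma(α + n/2, β + SS/2) = Inverse-Gamma(8.5, 27.05).
The mode of Inverse-Gamma(a, b) is b/(a+1) = 27.05/9.5 ≈ 2.847.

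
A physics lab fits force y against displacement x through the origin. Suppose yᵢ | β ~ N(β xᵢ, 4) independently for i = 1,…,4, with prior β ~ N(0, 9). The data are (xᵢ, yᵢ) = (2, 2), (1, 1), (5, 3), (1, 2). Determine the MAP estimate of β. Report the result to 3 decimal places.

β̂_MAP = 0.700

log p(β | y) = −Σ(yᵢ − βxᵢ)²/(2·4) − β²/(2·9) + const.
Setting the derivative to zero: Σxᵢ(yᵢ − βxᵢ)/4 − β/9 = 0, so β = Σxᵢyᵢ / (Σxᵢ² + σ²/τ²).
Σxᵢyᵢ = 2·2 + 1·1 + 5·3 + 1·2 = 22; Σxᵢ² = 31; σ²/τ² = 4/9.
β̂_MAP = 22 / (31 + 4/9) = 22/(283/9) = 198/283 ≈ 0.700.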